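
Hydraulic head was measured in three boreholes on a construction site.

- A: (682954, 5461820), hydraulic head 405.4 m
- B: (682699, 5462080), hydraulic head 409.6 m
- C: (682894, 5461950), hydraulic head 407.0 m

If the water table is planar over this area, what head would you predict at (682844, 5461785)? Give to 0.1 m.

Taking A as reference: B−A = (-255, 260, +4.2); C−A = (-60, 130, +1.6).
Determinant of the coordinate differences = (-255)·130 − (-60)·260 = -17550.
∂h/∂x = [(+4.2)·130 − (+1.6)·260] / -17550 = -0.007407
∂h/∂y = [(-255)·(+1.6) − (-60)·(+4.2)] / -17550 = +0.008889
h(682844, 5461785) = 405.4 + (-0.007407)·(-110) + (+0.008889)·(-35) = 405.4 +0.815 -0.311 = 405.904 m.

405.9 m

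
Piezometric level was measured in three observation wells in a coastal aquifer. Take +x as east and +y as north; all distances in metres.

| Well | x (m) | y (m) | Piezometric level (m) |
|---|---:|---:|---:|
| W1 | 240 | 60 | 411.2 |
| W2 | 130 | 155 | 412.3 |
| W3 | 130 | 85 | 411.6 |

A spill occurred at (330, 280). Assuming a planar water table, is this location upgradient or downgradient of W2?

upgradient

Three-point gradient (reference W1): Δ to W2 = (-110, 95, +1.1), Δ to W3 = (-110, 25, +0.4).
∂h/∂x = -0.001364, ∂h/∂y = +0.010000 (det = 7700).
Head at (330, 280) = 411.2 + (-0.001364)·(90) + (+0.010000)·(220) = 413.28 m.
That is higher than the 412.3 m at W2, so the point is upgradient.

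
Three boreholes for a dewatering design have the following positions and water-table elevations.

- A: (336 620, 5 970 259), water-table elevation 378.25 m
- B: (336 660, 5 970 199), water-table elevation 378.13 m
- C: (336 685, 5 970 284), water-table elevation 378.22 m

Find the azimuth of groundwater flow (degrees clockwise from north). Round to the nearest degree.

Taking A as reference: B−A = (40, -60, -0.12); C−A = (65, 25, -0.03).
Solve a·Δx + b·Δy = Δh: det = 40·25 − 65·(-60) = 4900.
∂h/∂x = [(-0.12)·25 − (-0.03)·(-60)] / 4900 = -0.0009796
∂h/∂y = [40·(-0.03) − 65·(-0.12)] / 4900 = +0.001347
Flow direction (−∇h) has components (+0.0009796 E, -0.001347 N).
Azimuth = atan2(E, N) = atan2(+0.0009796, -0.001347) = 144.0° ≈ 144°.

144°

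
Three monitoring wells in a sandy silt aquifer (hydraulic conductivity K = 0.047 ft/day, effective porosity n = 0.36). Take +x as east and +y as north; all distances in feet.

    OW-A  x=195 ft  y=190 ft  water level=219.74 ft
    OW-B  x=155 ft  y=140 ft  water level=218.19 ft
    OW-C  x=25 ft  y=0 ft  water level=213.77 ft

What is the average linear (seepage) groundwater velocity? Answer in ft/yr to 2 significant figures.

1.3 ft/yr

With h = a·x + b·y + c and OW-A as origin, the differences give:
  (-40)·a + (-50)·b = -1.55
  (-170)·a + (-190)·b = -5.97
Eliminate b (×(-190) and ×(-50), subtract): -900·a = -4.000 → a = ∂h/∂x = +0.004444
Back-substitute: b = ∂h/∂y = +0.02744.
|∇h| = √(0.004444² + 0.02744²) = 0.0278
Seepage velocity v = K·i/n = 0.047 × 0.0278 / 0.36 = 0.003629 ft/day = 1.325 ft/yr.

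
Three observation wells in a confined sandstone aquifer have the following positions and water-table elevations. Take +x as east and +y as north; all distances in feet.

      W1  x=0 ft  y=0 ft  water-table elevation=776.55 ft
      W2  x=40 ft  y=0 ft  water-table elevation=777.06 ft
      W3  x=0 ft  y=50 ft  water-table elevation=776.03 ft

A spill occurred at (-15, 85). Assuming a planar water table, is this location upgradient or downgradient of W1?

∂h/∂x = (777.06 − 776.55) / (40 − 0) = +0.01275
∂h/∂y = (776.03 − 776.55) / (50 − 0) = -0.01040
Head at (-15, 85) = 776.55 + (+0.01275)·(-15) + (-0.01040)·(85) = 775.47 ft.
That is lower than the 776.55 ft at W1, so the point is downgradient.

downgradient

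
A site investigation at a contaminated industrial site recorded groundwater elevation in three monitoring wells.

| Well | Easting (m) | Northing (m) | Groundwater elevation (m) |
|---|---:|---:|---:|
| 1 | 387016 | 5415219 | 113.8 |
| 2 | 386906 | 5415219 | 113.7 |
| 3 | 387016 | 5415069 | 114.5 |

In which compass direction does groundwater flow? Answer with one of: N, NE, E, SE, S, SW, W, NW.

∂h/∂x = (113.7 − 113.8) / (386906 − 387016) = +0.0009091
∂h/∂y = (114.5 − 113.8) / (5415069 − 5415219) = -0.004667
Flow = −∇h = (-0.0009091 east, +0.004667 north), which points north.

N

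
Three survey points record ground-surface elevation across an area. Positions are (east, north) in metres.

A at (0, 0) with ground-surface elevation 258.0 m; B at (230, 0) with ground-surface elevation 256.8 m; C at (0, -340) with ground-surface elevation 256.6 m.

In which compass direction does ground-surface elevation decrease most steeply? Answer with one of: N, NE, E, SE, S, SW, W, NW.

SE

∂z/∂x = (256.8 − 258.0) / (230 − 0) = -0.005217
∂z/∂y = (256.6 − 258.0) / (-340 − 0) = +0.004118
Steepest decrease is along −∇f = (+0.005217 E, -0.004118 N) → southeast.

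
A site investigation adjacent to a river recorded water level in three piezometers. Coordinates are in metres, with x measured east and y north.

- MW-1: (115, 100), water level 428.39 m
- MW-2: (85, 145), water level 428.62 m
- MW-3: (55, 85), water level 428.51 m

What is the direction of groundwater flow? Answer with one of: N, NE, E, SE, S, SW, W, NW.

With h = a·x + b·y + c and MW-1 as origin, the differences give:
  (-30)·a + 45·b = +0.23
  (-60)·a + (-15)·b = +0.12
Eliminate b (×(-15) and ×45, subtract): 3150·a = -8.850 → a = ∂h/∂x = -0.002810
Back-substitute: b = ∂h/∂y = +0.003238.
Flow = −∇h = (+0.002810 east, -0.003238 north), which points southeast.

SE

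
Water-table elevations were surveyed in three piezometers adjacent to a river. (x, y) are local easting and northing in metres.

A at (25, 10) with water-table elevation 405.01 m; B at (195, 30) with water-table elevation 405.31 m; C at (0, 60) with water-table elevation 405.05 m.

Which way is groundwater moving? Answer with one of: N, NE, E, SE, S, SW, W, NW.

SW

Taking A as reference: B−A = (170, 20, +0.30); C−A = (-25, 50, +0.04).
Solve a·Δx + b·Δy = Δh: det = 170·50 − (-25)·20 = 9000.
∂h/∂x = [(+0.30)·50 − (+0.04)·20] / 9000 = +0.001578
∂h/∂y = [170·(+0.04) − (-25)·(+0.30)] / 9000 = +0.001589
Flow = −∇h = (-0.001578 east, -0.001589 north), which points southwest.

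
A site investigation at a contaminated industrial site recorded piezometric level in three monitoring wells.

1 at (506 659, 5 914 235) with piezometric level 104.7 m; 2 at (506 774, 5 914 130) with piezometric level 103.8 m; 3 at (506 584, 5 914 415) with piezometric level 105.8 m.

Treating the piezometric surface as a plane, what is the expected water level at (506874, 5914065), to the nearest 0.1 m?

103.1 m

Differences from 1: to 2 (Δx, Δy, Δh) = (115, -105, -0.9); to 3 = (-75, 180, +1.1).
Solve a·Δx + b·Δy = Δh: det = 115·180 − (-75)·(-105) = 12825.
∂h/∂x = [(-0.9)·180 − (+1.1)·(-105)] / 12825 = -0.003626
∂h/∂y = [115·(+1.1) − (-75)·(-0.9)] / 12825 = +0.004600
h(506874, 5914065) = 104.7 + (-0.003626)·(215) + (+0.004600)·(-170) = 104.7 -0.780 -0.782 = 103.138 m.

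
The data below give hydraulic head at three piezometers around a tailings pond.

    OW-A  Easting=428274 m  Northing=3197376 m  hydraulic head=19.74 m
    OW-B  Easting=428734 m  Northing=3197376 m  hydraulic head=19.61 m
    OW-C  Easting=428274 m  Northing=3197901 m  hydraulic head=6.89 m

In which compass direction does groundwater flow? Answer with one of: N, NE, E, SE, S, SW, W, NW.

∂h/∂x = (19.61 − 19.74) / (428734 − 428274) = -0.0002826
∂h/∂y = (6.89 − 19.74) / (3197901 − 3197376) = -0.02448
Flow = −∇h = (+0.0002826 east, +0.02448 north), which points north.

N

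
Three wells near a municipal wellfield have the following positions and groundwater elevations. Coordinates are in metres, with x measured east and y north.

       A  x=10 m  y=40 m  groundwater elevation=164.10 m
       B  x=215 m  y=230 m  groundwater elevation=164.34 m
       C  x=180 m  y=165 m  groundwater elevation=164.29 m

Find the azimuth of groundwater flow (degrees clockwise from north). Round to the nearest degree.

With h = a·x + b·y + c and A as origin, the differences give:
  205·a + 190·b = +0.24
  170·a + 125·b = +0.19
Eliminate b (×125 and ×190, subtract): -6675·a = -6.100 → a = ∂h/∂x = +0.0009139
Back-substitute: b = ∂h/∂y = +0.0002772.
Flow direction (−∇h) has components (-0.0009139 E, -0.0002772 N).
Azimuth = atan2(E, N) = atan2(-0.0009139, -0.0002772) = 253.1° ≈ 253°.

253°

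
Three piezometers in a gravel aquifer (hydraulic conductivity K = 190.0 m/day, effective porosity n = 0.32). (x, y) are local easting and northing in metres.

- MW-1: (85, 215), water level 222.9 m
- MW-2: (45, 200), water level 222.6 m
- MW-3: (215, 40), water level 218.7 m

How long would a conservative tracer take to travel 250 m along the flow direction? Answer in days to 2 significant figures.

Three-point gradient (reference MW-1): Δ to MW-2 = (-40, -15, -0.3), Δ to MW-3 = (130, -175, -4.2).
∂h/∂x = -0.001173, ∂h/∂y = +0.02313 (det = 8950).
|∇h| = √(-0.001173² + 0.02313²) = 0.02316
Seepage velocity v = K·i/n = 190.0 × 0.02316 / 0.32 = 13.75 m/day.
t = 250 / 13.75 = 18.18 days.

18 days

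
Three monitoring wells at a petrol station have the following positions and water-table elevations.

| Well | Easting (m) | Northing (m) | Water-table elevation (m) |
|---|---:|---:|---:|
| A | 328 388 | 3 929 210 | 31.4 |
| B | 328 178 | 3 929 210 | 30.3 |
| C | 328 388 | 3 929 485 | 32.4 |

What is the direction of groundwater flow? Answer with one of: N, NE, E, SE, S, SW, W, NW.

SW

∂h/∂x = (30.3 − 31.4) / (328178 − 328388) = +0.005238
∂h/∂y = (32.4 − 31.4) / (3929485 − 3929210) = +0.003636
Flow = −∇h = (-0.005238 east, -0.003636 north), which points southwest.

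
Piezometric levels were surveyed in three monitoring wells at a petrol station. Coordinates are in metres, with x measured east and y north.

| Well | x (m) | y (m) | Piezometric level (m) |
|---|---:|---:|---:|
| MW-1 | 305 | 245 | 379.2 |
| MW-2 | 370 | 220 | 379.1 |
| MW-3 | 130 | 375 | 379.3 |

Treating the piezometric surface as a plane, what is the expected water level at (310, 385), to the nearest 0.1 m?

Three-point gradient (reference MW-1): Δ to MW-2 = (65, -25, -0.1), Δ to MW-3 = (-175, 130, +0.1).
∂h/∂x = -0.002577, ∂h/∂y = -0.002699 (det = 4075).
h(310, 385) = 379.2 + (-0.002577)·(5) + (-0.002699)·(140) = 379.2 -0.013 -0.378 = 378.809 m.

378.8 m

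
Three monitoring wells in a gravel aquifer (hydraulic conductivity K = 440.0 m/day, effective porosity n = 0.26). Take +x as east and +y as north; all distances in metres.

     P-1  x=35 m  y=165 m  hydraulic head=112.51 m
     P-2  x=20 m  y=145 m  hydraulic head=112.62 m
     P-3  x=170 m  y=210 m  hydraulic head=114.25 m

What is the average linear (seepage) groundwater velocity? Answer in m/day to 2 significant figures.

48 m/day

Taking P-1 as reference: P-2−P-1 = (-15, -20, +0.11); P-3−P-1 = (135, 45, +1.74).
Determinant of the coordinate differences = (-15)·45 − 135·(-20) = 2025.
∂h/∂x = [(+0.11)·45 − (+1.74)·(-20)] / 2025 = +0.01963
∂h/∂y = [(-15)·(+1.74) − 135·(+0.11)] / 2025 = -0.02022
|∇h| = √(0.01963² + -0.02022²) = 0.02818
Seepage velocity v = K·i/n = 440.0 × 0.02818 / 0.26 = 47.69 m/day.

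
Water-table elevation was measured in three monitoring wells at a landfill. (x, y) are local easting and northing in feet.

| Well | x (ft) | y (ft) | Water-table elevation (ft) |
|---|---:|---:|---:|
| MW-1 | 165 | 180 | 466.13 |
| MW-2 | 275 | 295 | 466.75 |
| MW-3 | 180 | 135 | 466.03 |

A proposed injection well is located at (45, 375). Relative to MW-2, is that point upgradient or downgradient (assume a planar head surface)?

downgradient

Taking MW-1 as reference: MW-2−MW-1 = (110, 115, +0.62); MW-3−MW-1 = (15, -45, -0.10).
Determinant of the coordinate differences = 110·(-45) − 15·115 = -6675.
∂h/∂x = [(+0.62)·(-45) − (-0.10)·115] / -6675 = +0.002457
∂h/∂y = [110·(-0.10) − 15·(+0.62)] / -6675 = +0.003041
Head at (45, 375) = 466.13 + (+0.002457)·(-120) + (+0.003041)·(195) = 466.43 ft.
That is lower than the 466.75 ft at MW-2, so the point is downgradient.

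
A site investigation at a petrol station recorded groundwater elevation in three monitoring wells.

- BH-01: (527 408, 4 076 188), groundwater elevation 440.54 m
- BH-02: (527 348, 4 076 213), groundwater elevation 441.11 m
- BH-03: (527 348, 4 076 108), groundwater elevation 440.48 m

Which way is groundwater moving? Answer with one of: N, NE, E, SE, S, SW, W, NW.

SE

Taking BH-01 as reference: BH-02−BH-01 = (-60, 25, +0.57); BH-03−BH-01 = (-60, -80, -0.06).
Determinant of the coordinate differences = (-60)·(-80) − (-60)·25 = 6300.
∂h/∂x = [(+0.57)·(-80) − (-0.06)·25] / 6300 = -0.007000
∂h/∂y = [(-60)·(-0.06) − (-60)·(+0.57)] / 6300 = +0.006000
Flow = −∇h = (+0.007000 east, -0.006000 north), which points southeast.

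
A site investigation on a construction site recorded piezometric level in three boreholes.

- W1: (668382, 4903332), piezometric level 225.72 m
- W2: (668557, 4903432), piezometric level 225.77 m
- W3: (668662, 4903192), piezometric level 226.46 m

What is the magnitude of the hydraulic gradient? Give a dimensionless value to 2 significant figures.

0.0027

With h = a·x + b·y + c and W1 as origin, the differences give:
  175·a + 100·b = +0.05
  280·a + (-140)·b = +0.74
Eliminate b (×(-140) and ×100, subtract): -52500·a = -81.000 → a = ∂h/∂x = +0.001543
Back-substitute: b = ∂h/∂y = -0.002200.
|∇h| = √(0.001543² + -0.002200²) = 0.002687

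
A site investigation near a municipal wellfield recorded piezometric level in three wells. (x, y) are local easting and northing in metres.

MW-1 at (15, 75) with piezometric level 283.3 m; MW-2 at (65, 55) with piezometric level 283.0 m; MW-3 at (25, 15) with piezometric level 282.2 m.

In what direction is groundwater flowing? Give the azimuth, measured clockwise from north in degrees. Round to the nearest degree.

With h = a·x + b·y + c and MW-1 as origin, the differences give:
  50·a + (-20)·b = -0.3
  10·a + (-60)·b = -1.1
Eliminate b (×(-60) and ×(-20), subtract): -2800·a = -4.00 → a = ∂h/∂x = +0.001429
Back-substitute: b = ∂h/∂y = +0.01857.
Flow direction (−∇h) has components (-0.001429 E, -0.01857 N).
Azimuth = atan2(E, N) = atan2(-0.001429, -0.01857) = 184.4° ≈ 184°.

184°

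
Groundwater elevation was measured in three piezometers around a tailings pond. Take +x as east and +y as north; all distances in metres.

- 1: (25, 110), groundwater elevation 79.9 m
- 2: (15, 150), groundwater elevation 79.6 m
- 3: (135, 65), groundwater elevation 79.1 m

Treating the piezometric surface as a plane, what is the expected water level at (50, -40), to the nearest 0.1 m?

With h = a·x + b·y + c and 1 as origin, the differences give:
  (-10)·a + 40·b = -0.3
  110·a + (-45)·b = -0.8
Eliminate b (×(-45) and ×40, subtract): -3950·a = 45.50 → a = ∂h/∂x = -0.01152
Back-substitute: b = ∂h/∂y = -0.01038.
h(50, -40) = 79.9 + (-0.01152)·(25) + (-0.01038)·(-150) = 79.9 -0.288 +1.557 = 81.169 m.

81.2 m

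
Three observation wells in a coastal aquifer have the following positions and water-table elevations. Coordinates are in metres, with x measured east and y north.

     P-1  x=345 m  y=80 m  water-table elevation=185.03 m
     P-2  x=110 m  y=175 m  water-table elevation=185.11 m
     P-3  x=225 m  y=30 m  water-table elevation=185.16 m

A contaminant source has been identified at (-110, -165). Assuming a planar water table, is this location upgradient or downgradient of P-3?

Differences from P-1: to P-2 (Δx, Δy, Δh) = (-235, 95, +0.08); to P-3 = (-120, -50, +0.13).
Solve a·Δx + b·Δy = Δh: det = (-235)·(-50) − (-120)·95 = 23150.
∂h/∂x = [(+0.08)·(-50) − (+0.13)·95] / 23150 = -0.0007063
∂h/∂y = [(-235)·(+0.13) − (-120)·(+0.08)] / 23150 = -0.0009050
Head at (-110, -165) = 185.03 + (-0.0007063)·(-455) + (-0.0009050)·(-245) = 185.57 m.
That is higher than the 185.16 m at P-3, so the point is upgradient.

upgradient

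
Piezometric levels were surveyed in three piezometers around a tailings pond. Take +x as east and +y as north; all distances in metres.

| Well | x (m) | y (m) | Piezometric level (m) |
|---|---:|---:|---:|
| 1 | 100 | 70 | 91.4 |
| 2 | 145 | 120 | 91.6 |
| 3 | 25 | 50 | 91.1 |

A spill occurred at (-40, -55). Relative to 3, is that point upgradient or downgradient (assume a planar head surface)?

Taking 1 as reference: 2−1 = (45, 50, +0.2); 3−1 = (-75, -20, -0.3).
Solve a·Δx + b·Δy = Δh: det = 45·(-20) − (-75)·50 = 2850.
∂h/∂x = [(+0.2)·(-20) − (-0.3)·50] / 2850 = +0.003860
∂h/∂y = [45·(-0.3) − (-75)·(+0.2)] / 2850 = +0.0005263
Head at (-40, -55) = 91.4 + (+0.003860)·(-140) + (+0.0005263)·(-125) = 90.79 m.
That is lower than the 91.1 m at 3, so the point is downgradient.

downgradient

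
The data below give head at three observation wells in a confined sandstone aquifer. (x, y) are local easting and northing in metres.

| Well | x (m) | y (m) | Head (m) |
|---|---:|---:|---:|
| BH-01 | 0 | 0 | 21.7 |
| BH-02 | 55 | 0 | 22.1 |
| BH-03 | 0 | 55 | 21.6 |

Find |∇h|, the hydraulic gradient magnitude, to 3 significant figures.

0.00750

∂h/∂x = (22.1 − 21.7) / (55 − 0) = +0.007273
∂h/∂y = (21.6 − 21.7) / (55 − 0) = -0.001818
|∇h| = √(0.007273² + -0.001818²) = 0.007497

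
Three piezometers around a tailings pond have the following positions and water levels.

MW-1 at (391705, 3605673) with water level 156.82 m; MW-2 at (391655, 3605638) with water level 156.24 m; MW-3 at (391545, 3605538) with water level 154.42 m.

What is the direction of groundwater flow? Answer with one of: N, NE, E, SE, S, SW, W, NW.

With h = a·x + b·y + c and MW-1 as origin, the differences give:
  (-50)·a + (-35)·b = -0.58
  (-160)·a + (-135)·b = -2.40
Eliminate b (×(-135) and ×(-35), subtract): 1150·a = -5.700 → a = ∂h/∂x = -0.004957
Back-substitute: b = ∂h/∂y = +0.02365.
Flow = −∇h = (+0.004957 east, -0.02365 north), which points south.

S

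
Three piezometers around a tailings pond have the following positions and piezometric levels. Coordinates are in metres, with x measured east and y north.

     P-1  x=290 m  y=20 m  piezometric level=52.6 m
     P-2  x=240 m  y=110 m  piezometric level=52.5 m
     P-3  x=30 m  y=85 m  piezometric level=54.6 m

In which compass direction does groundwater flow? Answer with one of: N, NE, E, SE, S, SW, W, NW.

Three-point gradient (reference P-1): Δ to P-2 = (-50, 90, -0.1), Δ to P-3 = (-260, 65, +2.0).
∂h/∂x = -0.009256, ∂h/∂y = -0.006253 (det = 20150).
Flow = −∇h = (+0.009256 east, +0.006253 north), which points northeast.

NE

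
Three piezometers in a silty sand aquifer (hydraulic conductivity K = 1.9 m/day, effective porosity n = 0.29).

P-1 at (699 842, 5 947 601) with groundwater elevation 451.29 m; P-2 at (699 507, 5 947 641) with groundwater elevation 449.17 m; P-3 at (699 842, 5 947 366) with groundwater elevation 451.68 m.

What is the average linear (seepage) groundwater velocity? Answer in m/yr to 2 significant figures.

With h = a·x + b·y + c and P-1 as origin, the differences give:
  (-335)·a + 40·b = -2.12
  0·a + (-235)·b = +0.39
Eliminate b (×(-235) and ×40, subtract): 78725·a = 482.600 → a = ∂h/∂x = +0.006130
Back-substitute: b = ∂h/∂y = -0.001660.
|∇h| = √(0.006130² + -0.001660²) = 0.006351
Seepage velocity v = K·i/n = 1.9 × 0.006351 / 0.29 = 0.04161 m/day = 15.2 m/yr.

15 m/yr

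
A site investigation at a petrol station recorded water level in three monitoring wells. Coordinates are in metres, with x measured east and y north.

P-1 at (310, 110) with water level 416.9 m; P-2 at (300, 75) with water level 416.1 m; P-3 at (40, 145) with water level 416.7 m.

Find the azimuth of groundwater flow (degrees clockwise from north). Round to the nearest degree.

Taking P-1 as reference: P-2−P-1 = (-10, -35, -0.8); P-3−P-1 = (-270, 35, -0.2).
Determinant of the coordinate differences = (-10)·35 − (-270)·(-35) = -9800.
∂h/∂x = [(-0.8)·35 − (-0.2)·(-35)] / -9800 = +0.003571
∂h/∂y = [(-10)·(-0.2) − (-270)·(-0.8)] / -9800 = +0.02184
Flow direction (−∇h) has components (-0.003571 E, -0.02184 N).
Azimuth = atan2(E, N) = atan2(-0.003571, -0.02184) = 189.3° ≈ 189°.

189°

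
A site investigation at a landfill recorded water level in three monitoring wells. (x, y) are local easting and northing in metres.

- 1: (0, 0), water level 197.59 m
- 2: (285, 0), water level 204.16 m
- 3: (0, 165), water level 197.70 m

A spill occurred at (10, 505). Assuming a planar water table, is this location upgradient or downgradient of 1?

upgradient

∂h/∂x = (204.16 − 197.59) / (285 − 0) = +0.02305
∂h/∂y = (197.70 − 197.59) / (165 − 0) = +0.0006667
Head at (10, 505) = 197.59 + (+0.02305)·(10) + (+0.0006667)·(505) = 198.16 m.
That is higher than the 197.59 m at 1, so the point is upgradient.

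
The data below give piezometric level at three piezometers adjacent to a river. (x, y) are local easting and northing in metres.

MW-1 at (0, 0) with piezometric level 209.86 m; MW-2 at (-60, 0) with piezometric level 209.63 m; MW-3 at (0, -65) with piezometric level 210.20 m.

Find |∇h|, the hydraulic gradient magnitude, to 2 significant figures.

0.0065

∂h/∂x = (209.63 − 209.86) / (-60 − 0) = +0.003833
∂h/∂y = (210.20 − 209.86) / (-65 − 0) = -0.005231
|∇h| = √(0.003833² + -0.005231²) = 0.006485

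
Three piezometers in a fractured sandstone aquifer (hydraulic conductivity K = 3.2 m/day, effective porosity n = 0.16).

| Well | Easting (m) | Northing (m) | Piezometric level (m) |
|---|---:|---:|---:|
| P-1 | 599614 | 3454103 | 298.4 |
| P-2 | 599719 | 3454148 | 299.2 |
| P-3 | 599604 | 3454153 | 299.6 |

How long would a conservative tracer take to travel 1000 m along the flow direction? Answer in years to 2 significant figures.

5.8 years

With h = a·x + b·y + c and P-1 as origin, the differences give:
  105·a + 45·b = +0.8
  (-10)·a + 50·b = +1.2
Eliminate b (×50 and ×45, subtract): 5700·a = -14.00 → a = ∂h/∂x = -0.002456
Back-substitute: b = ∂h/∂y = +0.02351.
|∇h| = √(-0.002456² + 0.02351²) = 0.02364
Seepage velocity v = K·i/n = 3.2 × 0.02364 / 0.16 = 0.4728 m/day.
t = 1000 / 0.4728 = 2115 days = 5.79 years.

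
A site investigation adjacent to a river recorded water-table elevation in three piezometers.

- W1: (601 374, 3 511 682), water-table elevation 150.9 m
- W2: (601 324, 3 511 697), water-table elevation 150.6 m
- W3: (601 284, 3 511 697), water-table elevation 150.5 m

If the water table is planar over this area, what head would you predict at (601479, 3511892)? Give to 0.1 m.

Taking W1 as reference: W2−W1 = (-50, 15, -0.3); W3−W1 = (-90, 15, -0.4).
Determinant of the coordinate differences = (-50)·15 − (-90)·15 = 600.
∂h/∂x = [(-0.3)·15 − (-0.4)·15] / 600 = +0.002500
∂h/∂y = [(-50)·(-0.4) − (-90)·(-0.3)] / 600 = -0.01167
h(601479, 3511892) = 150.9 + (+0.002500)·(105) + (-0.01167)·(210) = 150.9 +0.262 -2.450 = 148.712 m.

148.7 m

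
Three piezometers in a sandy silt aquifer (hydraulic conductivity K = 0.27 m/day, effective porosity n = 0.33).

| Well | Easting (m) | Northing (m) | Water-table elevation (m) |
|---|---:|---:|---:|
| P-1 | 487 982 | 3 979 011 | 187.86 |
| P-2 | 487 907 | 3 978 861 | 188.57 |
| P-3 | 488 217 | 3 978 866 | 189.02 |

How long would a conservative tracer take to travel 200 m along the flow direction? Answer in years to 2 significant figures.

120 years

Differences from P-1: to P-2 (Δx, Δy, Δh) = (-75, -150, +0.71); to P-3 = (235, -145, +1.16).
Solve a·Δx + b·Δy = Δh: det = (-75)·(-145) − 235·(-150) = 46125.
∂h/∂x = [(+0.71)·(-145) − (+1.16)·(-150)] / 46125 = +0.001540
∂h/∂y = [(-75)·(+1.16) − 235·(+0.71)] / 46125 = -0.005504
|∇h| = √(0.001540² + -0.005504²) = 0.005715
Seepage velocity v = K·i/n = 0.27 × 0.005715 / 0.33 = 0.004676 m/day.
t = 200 / 0.004676 = 4.277e+04 days = 117 years.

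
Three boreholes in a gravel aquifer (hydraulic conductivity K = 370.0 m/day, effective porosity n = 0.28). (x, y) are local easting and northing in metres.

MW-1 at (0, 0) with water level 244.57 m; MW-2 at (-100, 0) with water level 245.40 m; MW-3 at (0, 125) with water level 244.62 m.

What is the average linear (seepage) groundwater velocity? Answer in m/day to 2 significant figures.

∂h/∂x = (245.40 − 244.57) / (-100 − 0) = -0.008300
∂h/∂y = (244.62 − 244.57) / (125 − 0) = +0.0004000
|∇h| = √(-0.008300² + 0.0004000²) = 0.00831
Seepage velocity v = K·i/n = 370.0 × 0.00831 / 0.28 = 10.98 m/day.

11 m/day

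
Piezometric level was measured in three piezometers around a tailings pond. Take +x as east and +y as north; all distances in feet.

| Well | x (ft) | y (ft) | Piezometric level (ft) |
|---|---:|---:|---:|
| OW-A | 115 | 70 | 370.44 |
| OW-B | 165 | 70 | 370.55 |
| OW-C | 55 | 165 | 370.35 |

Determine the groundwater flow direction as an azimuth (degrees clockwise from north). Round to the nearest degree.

Taking OW-A as reference: OW-B−OW-A = (50, 0, +0.11); OW-C−OW-A = (-60, 95, -0.09).
Solve a·Δx + b·Δy = Δh: det = 50·95 − (-60)·0 = 4750.
∂h/∂x = [(+0.11)·95 − (-0.09)·0] / 4750 = +0.002200
∂h/∂y = [50·(-0.09) − (-60)·(+0.11)] / 4750 = +0.0004421
Flow direction (−∇h) has components (-0.002200 E, -0.0004421 N).
Azimuth = atan2(E, N) = atan2(-0.002200, -0.0004421) = 258.6° ≈ 259°.

259°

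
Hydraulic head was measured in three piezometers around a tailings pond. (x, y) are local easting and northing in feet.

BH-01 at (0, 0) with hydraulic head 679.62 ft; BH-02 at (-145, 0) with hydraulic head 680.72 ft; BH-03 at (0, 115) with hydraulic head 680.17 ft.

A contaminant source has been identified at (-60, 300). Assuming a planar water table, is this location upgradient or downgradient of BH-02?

upgradient

∂h/∂x = (680.72 − 679.62) / (-145 − 0) = -0.007586
∂h/∂y = (680.17 − 679.62) / (115 − 0) = +0.004783
Head at (-60, 300) = 679.62 + (-0.007586)·(-60) + (+0.004783)·(300) = 681.51 ft.
That is higher than the 680.72 ft at BH-02, so the point is upgradient.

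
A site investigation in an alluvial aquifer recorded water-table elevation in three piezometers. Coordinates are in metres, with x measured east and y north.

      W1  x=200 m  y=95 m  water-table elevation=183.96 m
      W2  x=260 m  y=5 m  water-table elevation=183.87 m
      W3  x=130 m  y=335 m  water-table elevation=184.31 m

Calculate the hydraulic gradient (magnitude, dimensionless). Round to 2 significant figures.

0.0022

Three-point gradient (reference W1): Δ to W2 = (60, -90, -0.09), Δ to W3 = (-70, 240, +0.35).
∂h/∂x = +0.001222, ∂h/∂y = +0.001815 (det = 8100).
|∇h| = √(0.001222² + 0.001815²) = 0.002188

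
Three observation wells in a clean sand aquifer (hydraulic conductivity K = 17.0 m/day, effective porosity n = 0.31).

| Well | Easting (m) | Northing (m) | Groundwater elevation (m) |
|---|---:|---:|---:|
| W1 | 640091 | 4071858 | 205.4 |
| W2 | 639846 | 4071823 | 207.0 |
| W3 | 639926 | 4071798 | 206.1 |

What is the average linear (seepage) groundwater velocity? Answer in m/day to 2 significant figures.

Taking W1 as reference: W2−W1 = (-245, -35, +1.6); W3−W1 = (-165, -60, +0.7).
Determinant of the coordinate differences = (-245)·(-60) − (-165)·(-35) = 8925.
∂h/∂x = [(+1.6)·(-60) − (+0.7)·(-35)] / 8925 = -0.008011
∂h/∂y = [(-245)·(+0.7) − (-165)·(+1.6)] / 8925 = +0.01036
|∇h| = √(-0.008011² + 0.01036²) = 0.0131
Seepage velocity v = K·i/n = 17.0 × 0.0131 / 0.31 = 0.7184 m/day.

0.72 m/day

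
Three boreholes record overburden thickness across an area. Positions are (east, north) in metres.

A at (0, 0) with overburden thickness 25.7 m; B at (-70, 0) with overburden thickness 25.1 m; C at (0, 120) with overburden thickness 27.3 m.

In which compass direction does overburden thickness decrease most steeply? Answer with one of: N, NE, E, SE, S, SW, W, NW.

SW

∂d/∂x = (25.1 − 25.7) / (-70 − 0) = +0.008571
∂d/∂y = (27.3 − 25.7) / (120 − 0) = +0.01333
Steepest decrease is along −∇f = (-0.008571 E, -0.01333 N) → southwest.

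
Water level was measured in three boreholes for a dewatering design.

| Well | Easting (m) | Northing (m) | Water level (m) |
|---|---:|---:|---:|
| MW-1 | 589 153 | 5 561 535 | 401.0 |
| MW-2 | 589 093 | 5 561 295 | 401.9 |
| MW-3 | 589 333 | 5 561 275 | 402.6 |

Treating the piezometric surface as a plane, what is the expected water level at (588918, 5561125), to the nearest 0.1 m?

Taking MW-1 as reference: MW-2−MW-1 = (-60, -240, +0.9); MW-3−MW-1 = (180, -260, +1.6).
Solve a·Δx + b·Δy = Δh: det = (-60)·(-260) − 180·(-240) = 58800.
∂h/∂x = [(+0.9)·(-260) − (+1.6)·(-240)] / 58800 = +0.002551
∂h/∂y = [(-60)·(+1.6) − 180·(+0.9)] / 58800 = -0.004388
h(588918, 5561125) = 401.0 + (+0.002551)·(-235) + (-0.004388)·(-410) = 401.0 -0.599 +1.799 = 402.199 m.

402.2 m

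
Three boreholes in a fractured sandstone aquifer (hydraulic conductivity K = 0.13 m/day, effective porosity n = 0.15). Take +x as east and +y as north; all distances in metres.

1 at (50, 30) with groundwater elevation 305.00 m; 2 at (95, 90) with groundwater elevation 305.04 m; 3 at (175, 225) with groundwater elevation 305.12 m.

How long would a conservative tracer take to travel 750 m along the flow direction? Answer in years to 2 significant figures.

4200 years

Taking 1 as reference: 2−1 = (45, 60, +0.04); 3−1 = (125, 195, +0.12).
Determinant of the coordinate differences = 45·195 − 125·60 = 1275.
∂h/∂x = [(+0.04)·195 − (+0.12)·60] / 1275 = +0.0004706
∂h/∂y = [45·(+0.12) − 125·(+0.04)] / 1275 = +0.0003137
|∇h| = √(0.0004706² + 0.0003137²) = 0.0005656
Seepage velocity v = K·i/n = 0.13 × 0.0005656 / 0.15 = 0.0004902 m/day.
t = 750 / 0.0004902 = 1.53e+06 days = 4.19e+03 years.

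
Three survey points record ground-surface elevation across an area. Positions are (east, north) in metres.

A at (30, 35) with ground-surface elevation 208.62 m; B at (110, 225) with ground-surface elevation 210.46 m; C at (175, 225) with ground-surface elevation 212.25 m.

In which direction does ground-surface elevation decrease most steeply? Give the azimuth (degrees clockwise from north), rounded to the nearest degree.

274°

Taking A as reference: B−A = (80, 190, +1.84); C−A = (145, 190, +3.63).
Determinant of the coordinate differences = 80·190 − 145·190 = -12350.
∂z/∂x = [(+1.84)·190 − (+3.63)·190] / -12350 = +0.02754
∂z/∂y = [80·(+3.63) − 145·(+1.84)] / -12350 = -0.001911
Steepest decrease is along −∇f: components (-0.02754 E, +0.001911 N).
Azimuth = atan2(-0.02754, +0.001911) = 274.0° ≈ 274°.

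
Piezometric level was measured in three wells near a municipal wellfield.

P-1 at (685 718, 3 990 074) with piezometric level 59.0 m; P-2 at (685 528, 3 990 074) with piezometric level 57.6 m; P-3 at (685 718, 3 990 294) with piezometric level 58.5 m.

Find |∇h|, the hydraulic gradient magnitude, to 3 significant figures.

0.00771

∂h/∂x = (57.6 − 59.0) / (685528 − 685718) = +0.007368
∂h/∂y = (58.5 − 59.0) / (3990294 − 3990074) = -0.002273
|∇h| = √(0.007368² + -0.002273²) = 0.007711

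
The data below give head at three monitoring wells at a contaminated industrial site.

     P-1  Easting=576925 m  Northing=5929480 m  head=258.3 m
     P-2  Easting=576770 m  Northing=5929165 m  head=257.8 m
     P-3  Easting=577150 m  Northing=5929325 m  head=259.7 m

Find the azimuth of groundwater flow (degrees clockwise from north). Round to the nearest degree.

Taking P-1 as reference: P-2−P-1 = (-155, -315, -0.5); P-3−P-1 = (225, -155, +1.4).
Solve a·Δx + b·Δy = Δh: det = (-155)·(-155) − 225·(-315) = 94900.
∂h/∂x = [(-0.5)·(-155) − (+1.4)·(-315)] / 94900 = +0.005464
∂h/∂y = [(-155)·(+1.4) − 225·(-0.5)] / 94900 = -0.001101
Flow direction (−∇h) has components (-0.005464 E, +0.001101 N).
Azimuth = atan2(E, N) = atan2(-0.005464, +0.001101) = 281.4° ≈ 281°.

281°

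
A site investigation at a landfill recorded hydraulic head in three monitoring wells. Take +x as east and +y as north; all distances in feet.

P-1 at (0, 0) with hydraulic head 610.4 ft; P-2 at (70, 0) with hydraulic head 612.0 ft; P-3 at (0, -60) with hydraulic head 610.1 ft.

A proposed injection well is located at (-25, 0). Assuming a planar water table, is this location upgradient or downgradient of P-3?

downgradient

∂h/∂x = (612.0 − 610.4) / (70 − 0) = +0.02286
∂h/∂y = (610.1 − 610.4) / (-60 − 0) = +0.005000
Head at (-25, 0) = 610.4 + (+0.02286)·(-25) + (+0.005000)·(0) = 609.83 ft.
That is lower than the 610.1 ft at P-3, so the point is downgradient.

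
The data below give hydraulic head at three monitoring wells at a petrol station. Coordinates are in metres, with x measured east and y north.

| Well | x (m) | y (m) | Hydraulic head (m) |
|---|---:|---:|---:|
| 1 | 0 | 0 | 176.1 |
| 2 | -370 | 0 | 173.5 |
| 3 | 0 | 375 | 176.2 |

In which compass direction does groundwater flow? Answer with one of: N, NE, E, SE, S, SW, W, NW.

W

∂h/∂x = (173.5 − 176.1) / (-370 − 0) = +0.007027
∂h/∂y = (176.2 − 176.1) / (375 − 0) = +0.0002667
Flow = −∇h = (-0.007027 east, -0.0002667 north), which points west.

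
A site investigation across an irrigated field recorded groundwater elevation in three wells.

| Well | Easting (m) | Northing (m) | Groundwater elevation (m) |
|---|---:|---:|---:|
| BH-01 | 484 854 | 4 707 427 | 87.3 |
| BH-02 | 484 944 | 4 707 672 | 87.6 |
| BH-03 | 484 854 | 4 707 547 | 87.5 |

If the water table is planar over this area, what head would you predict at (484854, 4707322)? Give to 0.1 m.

Taking BH-01 as reference: BH-02−BH-01 = (90, 245, +0.3); BH-03−BH-01 = (0, 120, +0.2).
Solve a·Δx + b·Δy = Δh: det = 90·120 − 0·245 = 10800.
∂h/∂x = [(+0.3)·120 − (+0.2)·245] / 10800 = -0.001204
∂h/∂y = [90·(+0.2) − 0·(+0.3)] / 10800 = +0.001667
h(484854, 4707322) = 87.3 + (-0.001204)·(0) + (+0.001667)·(-105) = 87.3 -0.000 -0.175 = 87.125 m.

87.1 m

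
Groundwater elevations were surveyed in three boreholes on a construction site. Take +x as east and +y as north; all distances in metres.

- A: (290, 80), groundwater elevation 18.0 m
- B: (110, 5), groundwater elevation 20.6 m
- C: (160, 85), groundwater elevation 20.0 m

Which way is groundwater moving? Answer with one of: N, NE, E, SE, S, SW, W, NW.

Differences from A: to B (Δx, Δy, Δh) = (-180, -75, +2.6); to C = (-130, 5, +2.0).
Determinant of the coordinate differences = (-180)·5 − (-130)·(-75) = -10650.
∂h/∂x = [(+2.6)·5 − (+2.0)·(-75)] / -10650 = -0.01531
∂h/∂y = [(-180)·(+2.0) − (-130)·(+2.6)] / -10650 = +0.002066
Flow = −∇h = (+0.01531 east, -0.002066 north), which points east.

E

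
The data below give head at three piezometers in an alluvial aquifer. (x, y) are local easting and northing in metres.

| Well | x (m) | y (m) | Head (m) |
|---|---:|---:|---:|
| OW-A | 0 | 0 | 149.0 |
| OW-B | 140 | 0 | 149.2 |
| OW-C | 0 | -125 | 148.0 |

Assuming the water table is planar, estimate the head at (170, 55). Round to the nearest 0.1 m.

∂h/∂x = (149.2 − 149.0) / (140 − 0) = +0.001429
∂h/∂y = (148.0 − 149.0) / (-125 − 0) = +0.008000
h(170, 55) = 149.0 + (+0.001429)·(170) + (+0.008000)·(55) = 149.0 +0.243 +0.440 = 149.683 m.

149.7 m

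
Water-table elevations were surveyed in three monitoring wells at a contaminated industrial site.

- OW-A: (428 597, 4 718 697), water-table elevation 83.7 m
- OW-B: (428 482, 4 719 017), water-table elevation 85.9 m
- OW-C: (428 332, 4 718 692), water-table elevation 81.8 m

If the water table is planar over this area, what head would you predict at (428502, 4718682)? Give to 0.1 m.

With h = a·x + b·y + c and OW-A as origin, the differences give:
  (-115)·a + 320·b = +2.2
  (-265)·a + (-5)·b = -1.9
Eliminate b (×(-5) and ×320, subtract): 85375·a = 597.00 → a = ∂h/∂x = +0.006993
Back-substitute: b = ∂h/∂y = +0.009388.
h(428502, 4718682) = 83.7 + (+0.006993)·(-95) + (+0.009388)·(-15) = 83.7 -0.664 -0.141 = 82.895 m.

82.9 m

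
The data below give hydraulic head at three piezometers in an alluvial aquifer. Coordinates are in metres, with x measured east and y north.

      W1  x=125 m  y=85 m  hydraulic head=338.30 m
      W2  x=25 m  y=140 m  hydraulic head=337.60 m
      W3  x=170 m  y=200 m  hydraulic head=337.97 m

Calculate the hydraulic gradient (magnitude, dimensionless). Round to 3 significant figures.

0.00642

Differences from W1: to W2 (Δx, Δy, Δh) = (-100, 55, -0.70); to W3 = (45, 115, -0.33).
Solve a·Δx + b·Δy = Δh: det = (-100)·115 − 45·55 = -13975.
∂h/∂x = [(-0.70)·115 − (-0.33)·55] / -13975 = +0.004462
∂h/∂y = [(-100)·(-0.33) − 45·(-0.70)] / -13975 = -0.004615
|∇h| = √(0.004462² + -0.004615²) = 0.006419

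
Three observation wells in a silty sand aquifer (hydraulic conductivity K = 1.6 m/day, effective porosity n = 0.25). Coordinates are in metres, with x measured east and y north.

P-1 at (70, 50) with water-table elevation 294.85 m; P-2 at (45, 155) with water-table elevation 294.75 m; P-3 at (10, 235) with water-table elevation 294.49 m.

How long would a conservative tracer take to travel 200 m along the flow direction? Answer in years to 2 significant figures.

7.3 years

Differences from P-1: to P-2 (Δx, Δy, Δh) = (-25, 105, -0.10); to P-3 = (-60, 185, -0.36).
Determinant of the coordinate differences = (-25)·185 − (-60)·105 = 1675.
∂h/∂x = [(-0.10)·185 − (-0.36)·105] / 1675 = +0.01152
∂h/∂y = [(-25)·(-0.36) − (-60)·(-0.10)] / 1675 = +0.001791
|∇h| = √(0.01152² + 0.001791²) = 0.01166
Seepage velocity v = K·i/n = 1.6 × 0.01166 / 0.25 = 0.07462 m/day.
t = 200 / 0.07462 = 2680 days = 7.34 years.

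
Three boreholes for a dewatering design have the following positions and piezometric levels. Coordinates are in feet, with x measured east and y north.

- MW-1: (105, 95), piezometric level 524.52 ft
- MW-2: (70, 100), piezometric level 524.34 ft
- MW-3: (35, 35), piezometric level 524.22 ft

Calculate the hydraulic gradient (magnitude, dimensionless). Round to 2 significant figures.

0.0051

Taking MW-1 as reference: MW-2−MW-1 = (-35, 5, -0.18); MW-3−MW-1 = (-70, -60, -0.30).
Determinant of the coordinate differences = (-35)·(-60) − (-70)·5 = 2450.
∂h/∂x = [(-0.18)·(-60) − (-0.30)·5] / 2450 = +0.005020
∂h/∂y = [(-35)·(-0.30) − (-70)·(-0.18)] / 2450 = -0.0008571
|∇h| = √(0.005020² + -0.0008571²) = 0.005093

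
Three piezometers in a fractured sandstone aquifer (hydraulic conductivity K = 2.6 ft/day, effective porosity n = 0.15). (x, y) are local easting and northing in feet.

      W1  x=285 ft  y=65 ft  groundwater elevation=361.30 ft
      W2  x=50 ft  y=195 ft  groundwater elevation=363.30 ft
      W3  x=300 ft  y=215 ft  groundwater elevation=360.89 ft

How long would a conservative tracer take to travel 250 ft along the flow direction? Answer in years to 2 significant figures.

4.1 years

Differences from W1: to W2 (Δx, Δy, Δh) = (-235, 130, +2.00); to W3 = (15, 150, -0.41).
Determinant of the coordinate differences = (-235)·150 − 15·130 = -37200.
∂h/∂x = [(+2.00)·150 − (-0.41)·130] / -37200 = -0.009497
∂h/∂y = [(-235)·(-0.41) − 15·(+2.00)] / -37200 = -0.001784
|∇h| = √(-0.009497² + -0.001784²) = 0.009663
Seepage velocity v = K·i/n = 2.6 × 0.009663 / 0.15 = 0.1675 ft/day.
t = 250 / 0.1675 = 1493 days = 4.09 years.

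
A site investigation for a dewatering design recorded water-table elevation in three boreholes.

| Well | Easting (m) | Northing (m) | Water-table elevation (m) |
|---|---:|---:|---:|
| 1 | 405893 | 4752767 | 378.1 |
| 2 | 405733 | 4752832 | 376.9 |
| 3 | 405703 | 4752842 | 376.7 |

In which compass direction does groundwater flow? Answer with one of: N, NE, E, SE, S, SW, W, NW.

N

Differences from 1: to 2 (Δx, Δy, Δh) = (-160, 65, -1.2); to 3 = (-190, 75, -1.4).
Determinant of the coordinate differences = (-160)·75 − (-190)·65 = 350.
∂h/∂x = [(-1.2)·75 − (-1.4)·65] / 350 = +0.002857
∂h/∂y = [(-160)·(-1.4) − (-190)·(-1.2)] / 350 = -0.01143
Flow = −∇h = (-0.002857 east, +0.01143 north), which points north.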